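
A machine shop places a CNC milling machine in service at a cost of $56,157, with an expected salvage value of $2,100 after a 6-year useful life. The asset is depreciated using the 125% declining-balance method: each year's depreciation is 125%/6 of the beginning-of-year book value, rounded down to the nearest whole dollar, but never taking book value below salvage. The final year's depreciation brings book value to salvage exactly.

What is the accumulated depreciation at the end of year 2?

Depreciable base = $56,157 − $2,100 = $54,057.
Year 1: ⌊$56,157 × 125%/6⌋ = $11,699. Book value $44,458.
Year 2: ⌊$44,458 × 125%/6⌋ = $9,262. Book value $35,196.
Accumulated through year 2 = $56,157 − $35,196 = $20,961.

$20,961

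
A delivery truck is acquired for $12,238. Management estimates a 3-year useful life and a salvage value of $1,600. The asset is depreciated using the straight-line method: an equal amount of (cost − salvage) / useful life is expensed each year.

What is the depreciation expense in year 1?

Depreciable base = $12,238 − $1,600 = $10,638.
Annual expense = $10,638 / 3 = $3,546.

$3,546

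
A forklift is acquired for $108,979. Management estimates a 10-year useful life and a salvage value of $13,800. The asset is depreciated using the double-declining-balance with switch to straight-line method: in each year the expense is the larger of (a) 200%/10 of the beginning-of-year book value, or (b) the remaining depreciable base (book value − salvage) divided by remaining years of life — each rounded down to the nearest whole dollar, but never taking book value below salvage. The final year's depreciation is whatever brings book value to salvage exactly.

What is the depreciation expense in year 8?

$4,571

Depreciable base = $108,979 − $13,800 = $95,179.
Year 1: DB = ⌊$108,979 × 200%/10⌋ = $21,795; SL = ⌊$95,179/10⌋ = $9,517 → take DB $21,795. Book value $87,184.
Year 2: DB = ⌊$87,184 × 200%/10⌋ = $17,436; SL = ⌊$73,384/9⌋ = $8,153 → take DB $17,436. Book value $69,748.
Year 3: DB = ⌊$69,748 × 200%/10⌋ = $13,949; SL = ⌊$55,948/8⌋ = $6,993 → take DB $13,949. Book value $55,799.
Year 4: DB = ⌊$55,799 × 200%/10⌋ = $11,159; SL = ⌊$41,999/7⌋ = $5,999 → take DB $11,159. Book value $44,640.
Year 5: DB = ⌊$44,640 × 200%/10⌋ = $8,928; SL = ⌊$30,840/6⌋ = $5,140 → take DB $8,928. Book value $35,712.
Year 6: DB = ⌊$35,712 × 200%/10⌋ = $7,142; SL = ⌊$21,912/5⌋ = $4,382 → take DB $7,142. Book value $28,570.
Year 7: DB = ⌊$28,570 × 200%/10⌋ = $5,714; SL = ⌊$14,770/4⌋ = $3,692 → take DB $5,714. Book value $22,856.
Year 8: DB = ⌊$22,856 × 200%/10⌋ = $4,571; SL = ⌊$9,056/3⌋ = $3,018 → take DB $4,571. Book value $18,285.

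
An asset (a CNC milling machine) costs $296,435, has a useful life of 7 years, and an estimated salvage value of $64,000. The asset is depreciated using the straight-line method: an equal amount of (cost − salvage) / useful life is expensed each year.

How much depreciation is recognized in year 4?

Depreciable base = $296,435 − $64,000 = $232,435.
Annual expense = $232,435 / 7 = $33,205.

$33,205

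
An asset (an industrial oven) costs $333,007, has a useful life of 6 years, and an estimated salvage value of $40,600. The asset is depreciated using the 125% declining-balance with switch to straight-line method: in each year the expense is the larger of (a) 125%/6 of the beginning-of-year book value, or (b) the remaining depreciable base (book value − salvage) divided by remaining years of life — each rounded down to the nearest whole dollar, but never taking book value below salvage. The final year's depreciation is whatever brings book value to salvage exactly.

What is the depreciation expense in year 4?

Depreciable base = $333,007 − $40,600 = $292,407.
Year 1: DB = ⌊$333,007 × 125%/6⌋ = $69,376; SL = ⌊$292,407/6⌋ = $48,734 → take DB $69,376. Book value $263,631.
Year 2: DB = ⌊$263,631 × 125%/6⌋ = $54,923; SL = ⌊$223,031/5⌋ = $44,606 → take DB $54,923. Book value $208,708.
Year 3: DB = ⌊$208,708 × 125%/6⌋ = $43,480; SL = ⌊$168,108/4⌋ = $42,027 → take DB $43,480. Book value $165,228.
Year 4: DB = ⌊$165,228 × 125%/6⌋ = $34,422; SL = ⌊$124,628/3⌋ = $41,542 → take SL $41,542. Book value $123,686.

$41,542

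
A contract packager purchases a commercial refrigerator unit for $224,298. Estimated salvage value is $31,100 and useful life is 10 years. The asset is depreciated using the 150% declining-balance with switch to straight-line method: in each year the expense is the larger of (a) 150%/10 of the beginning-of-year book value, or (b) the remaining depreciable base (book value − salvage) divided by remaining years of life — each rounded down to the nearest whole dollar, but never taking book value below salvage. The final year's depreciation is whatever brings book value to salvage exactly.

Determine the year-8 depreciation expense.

$13,374

Depreciable base = $224,298 − $31,100 = $193,198.
Year 1: DB = ⌊$224,298 × 150%/10⌋ = $33,644; SL = ⌊$193,198/10⌋ = $19,319 → take DB $33,644. Book value $190,654.
Year 2: DB = ⌊$190,654 × 150%/10⌋ = $28,598; SL = ⌊$159,554/9⌋ = $17,728 → take DB $28,598. Book value $162,056.
Year 3: DB = ⌊$162,056 × 150%/10⌋ = $24,308; SL = ⌊$130,956/8⌋ = $16,369 → take DB $24,308. Book value $137,748.
Year 4: DB = ⌊$137,748 × 150%/10⌋ = $20,662; SL = ⌊$106,648/7⌋ = $15,235 → take DB $20,662. Book value $117,086.
Year 5: DB = ⌊$117,086 × 150%/10⌋ = $17,562; SL = ⌊$85,986/6⌋ = $14,331 → take DB $17,562. Book value $99,524.
Year 6: DB = ⌊$99,524 × 150%/10⌋ = $14,928; SL = ⌊$68,424/5⌋ = $13,684 → take DB $14,928. Book value $84,596.
Year 7: DB = ⌊$84,596 × 150%/10⌋ = $12,689; SL = ⌊$53,496/4⌋ = $13,374 → take SL $13,374. Book value $71,222.
Year 8: DB = ⌊$71,222 × 150%/10⌋ = $10,683; SL = ⌊$40,122/3⌋ = $13,374 → take SL $13,374. Book value $57,848.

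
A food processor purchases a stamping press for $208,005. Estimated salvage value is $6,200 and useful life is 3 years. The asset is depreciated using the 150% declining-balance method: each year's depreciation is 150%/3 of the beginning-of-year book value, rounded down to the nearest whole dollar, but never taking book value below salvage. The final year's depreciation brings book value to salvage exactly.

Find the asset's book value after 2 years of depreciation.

Depreciable base = $208,005 − $6,200 = $201,805.
Year 1: ⌊$208,005 × 150%/3⌋ = $104,002. Book value $104,003.
Year 2: ⌊$104,003 × 150%/3⌋ = $52,001. Book value $52,002.

$52,002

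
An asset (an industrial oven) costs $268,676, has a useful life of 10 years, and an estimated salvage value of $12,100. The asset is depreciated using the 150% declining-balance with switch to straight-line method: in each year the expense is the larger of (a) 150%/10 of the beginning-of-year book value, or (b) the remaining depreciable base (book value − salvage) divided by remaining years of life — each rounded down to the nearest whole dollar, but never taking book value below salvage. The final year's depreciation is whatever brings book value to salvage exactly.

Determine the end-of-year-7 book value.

$76,177

Depreciable base = $268,676 − $12,100 = $256,576.
Year 1: DB = ⌊$268,676 × 150%/10⌋ = $40,301; SL = ⌊$256,576/10⌋ = $25,657 → take DB $40,301. Book value $228,375.
Year 2: DB = ⌊$228,375 × 150%/10⌋ = $34,256; SL = ⌊$216,275/9⌋ = $24,030 → take DB $34,256. Book value $194,119.
Year 3: DB = ⌊$194,119 × 150%/10⌋ = $29,117; SL = ⌊$182,019/8⌋ = $22,752 → take DB $29,117. Book value $165,002.
Year 4: DB = ⌊$165,002 × 150%/10⌋ = $24,750; SL = ⌊$152,902/7⌋ = $21,843 → take DB $24,750. Book value $140,252.
Year 5: DB = ⌊$140,252 × 150%/10⌋ = $21,037; SL = ⌊$128,152/6⌋ = $21,358 → take SL $21,358. Book value $118,894.
Year 6: DB = ⌊$118,894 × 150%/10⌋ = $17,834; SL = ⌊$106,794/5⌋ = $21,358 → take SL $21,358. Book value $97,536.
Year 7: DB = ⌊$97,536 × 150%/10⌋ = $14,630; SL = ⌊$85,436/4⌋ = $21,359 → take SL $21,359. Book value $76,177.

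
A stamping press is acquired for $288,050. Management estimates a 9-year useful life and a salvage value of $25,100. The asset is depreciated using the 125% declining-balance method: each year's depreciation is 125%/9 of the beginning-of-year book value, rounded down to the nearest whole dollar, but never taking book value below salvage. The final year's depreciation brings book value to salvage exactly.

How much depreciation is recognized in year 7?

$16,311

Depreciable base = $288,050 − $25,100 = $262,950.
Year 1: ⌊$288,050 × 125%/9⌋ = $40,006. Book value $248,044.
Year 2: ⌊$248,044 × 125%/9⌋ = $34,450. Book value $213,594.
Year 3: ⌊$213,594 × 125%/9⌋ = $29,665. Book value $183,929.
Year 4: ⌊$183,929 × 125%/9⌋ = $25,545. Book value $158,384.
Year 5: ⌊$158,384 × 125%/9⌋ = $21,997. Book value $136,387.
Year 6: ⌊$136,387 × 125%/9⌋ = $18,942. Book value $117,445.
Year 7: ⌊$117,445 × 125%/9⌋ = $16,311. Book value $101,134.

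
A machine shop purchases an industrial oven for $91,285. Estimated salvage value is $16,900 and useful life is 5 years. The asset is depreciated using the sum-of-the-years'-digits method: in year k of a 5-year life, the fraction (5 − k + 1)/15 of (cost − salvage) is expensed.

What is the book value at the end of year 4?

$21,859

Depreciable base = $91,285 − $16,900 = $74,385.
Sum of the years' digits = 5+4+3+2+1 = 15.
Year 1: $74,385 × 5/15 = $24,795. Book value $66,490.
Year 2: $74,385 × 4/15 = $19,836. Book value $46,654.
Year 3: $74,385 × 3/15 = $14,877. Book value $31,777.
Year 4: $74,385 × 2/15 = $9,918. Book value $21,859.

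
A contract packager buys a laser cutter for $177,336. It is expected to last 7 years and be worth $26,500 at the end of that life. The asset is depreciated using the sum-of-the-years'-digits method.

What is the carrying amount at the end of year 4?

$58,822

Depreciable base = $177,336 − $26,500 = $150,836.
Sum of the years' digits = 7+6+5+4+3+2+1 = 28.
Year 1: $150,836 × 7/28 = $37,709. Book value $139,627.
Year 2: $150,836 × 6/28 = $32,322. Book value $107,305.
Year 3: $150,836 × 5/28 = $26,935. Book value $80,370.
Year 4: $150,836 × 4/28 = $21,548. Book value $58,822.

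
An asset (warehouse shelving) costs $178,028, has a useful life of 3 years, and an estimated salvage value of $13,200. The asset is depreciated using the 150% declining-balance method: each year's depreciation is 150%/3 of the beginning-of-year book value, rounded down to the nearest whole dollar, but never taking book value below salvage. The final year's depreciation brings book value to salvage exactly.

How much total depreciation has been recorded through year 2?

$133,521

Depreciable base = $178,028 − $13,200 = $164,828.
Year 1: ⌊$178,028 × 150%/3⌋ = $89,014. Book value $89,014.
Year 2: ⌊$89,014 × 150%/3⌋ = $44,507. Book value $44,507.
Accumulated through year 2 = $178,028 − $44,507 = $133,521.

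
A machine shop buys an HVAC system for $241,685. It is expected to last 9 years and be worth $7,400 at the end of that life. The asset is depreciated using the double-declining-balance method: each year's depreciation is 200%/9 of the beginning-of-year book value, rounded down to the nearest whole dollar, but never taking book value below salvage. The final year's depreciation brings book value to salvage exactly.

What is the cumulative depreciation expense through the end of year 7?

$200,070

Depreciable base = $241,685 − $7,400 = $234,285.
Year 1: ⌊$241,685 × 200%/9⌋ = $53,707. Book value $187,978.
Year 2: ⌊$187,978 × 200%/9⌋ = $41,772. Book value $146,206.
Year 3: ⌊$146,206 × 200%/9⌋ = $32,490. Book value $113,716.
Year 4: ⌊$113,716 × 200%/9⌋ = $25,270. Book value $88,446.
Year 5: ⌊$88,446 × 200%/9⌋ = $19,654. Book value $68,792.
Year 6: ⌊$68,792 × 200%/9⌋ = $15,287. Book value $53,505.
Year 7: ⌊$53,505 × 200%/9⌋ = $11,890. Book value $41,615.
Accumulated through year 7 = $241,685 − $41,615 = $200,070.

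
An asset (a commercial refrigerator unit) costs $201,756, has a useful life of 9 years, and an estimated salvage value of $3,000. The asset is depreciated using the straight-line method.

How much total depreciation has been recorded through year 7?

$154,588

Depreciable base = $201,756 − $3,000 = $198,756.
Annual expense = $198,756 / 9 = $22,084.
End of year 1: book value $179,672.
End of year 2: book value $157,588.
End of year 3: book value $135,504.
End of year 4: book value $113,420.
End of year 5: book value $91,336.
End of year 6: book value $69,252.
End of year 7: book value $47,168.
Accumulated through year 7 = $201,756 − $47,168 = $154,588.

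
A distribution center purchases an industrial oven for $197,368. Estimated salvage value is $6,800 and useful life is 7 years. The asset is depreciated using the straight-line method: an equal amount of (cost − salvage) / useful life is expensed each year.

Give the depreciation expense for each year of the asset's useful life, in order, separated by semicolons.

$27,224; $27,224; $27,224; $27,224; $27,224; $27,224; $27,224

Depreciable base = $197,368 − $6,800 = $190,568.
Annual expense = $190,568 / 7 = $27,224.
End of year 1: book value $170,144.
End of year 2: book value $142,920.
End of year 3: book value $115,696.
End of year 4: book value $88,472.
End of year 5: book value $61,248.
End of year 6: book value $34,024.
End of year 7: book value $6,800.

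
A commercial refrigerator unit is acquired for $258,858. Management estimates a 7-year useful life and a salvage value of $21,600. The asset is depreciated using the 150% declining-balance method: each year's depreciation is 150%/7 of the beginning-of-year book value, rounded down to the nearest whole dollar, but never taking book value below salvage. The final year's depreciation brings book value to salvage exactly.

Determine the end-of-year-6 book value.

$60,906

Depreciable base = $258,858 − $21,600 = $237,258.
Year 1: ⌊$258,858 × 150%/7⌋ = $55,469. Book value $203,389.
Year 2: ⌊$203,389 × 150%/7⌋ = $43,583. Book value $159,806.
Year 3: ⌊$159,806 × 150%/7⌋ = $34,244. Book value $125,562.
Year 4: ⌊$125,562 × 150%/7⌋ = $26,906. Book value $98,656.
Year 5: ⌊$98,656 × 150%/7⌋ = $21,140. Book value $77,516.
Year 6: ⌊$77,516 × 150%/7⌋ = $16,610. Book value $60,906.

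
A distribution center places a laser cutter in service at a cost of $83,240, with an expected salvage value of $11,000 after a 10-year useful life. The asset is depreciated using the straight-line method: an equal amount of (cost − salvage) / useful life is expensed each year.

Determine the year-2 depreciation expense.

Depreciable base = $83,240 − $11,000 = $72,240.
Annual expense = $72,240 / 10 = $7,224.

$7,224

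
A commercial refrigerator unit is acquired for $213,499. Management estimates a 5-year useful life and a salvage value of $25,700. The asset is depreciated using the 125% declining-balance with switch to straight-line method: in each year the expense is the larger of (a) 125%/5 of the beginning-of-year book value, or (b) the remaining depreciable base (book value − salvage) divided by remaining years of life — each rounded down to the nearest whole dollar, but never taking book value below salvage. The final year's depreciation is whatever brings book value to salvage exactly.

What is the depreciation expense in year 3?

$31,464

Depreciable base = $213,499 − $25,700 = $187,799.
Year 1: DB = ⌊$213,499 × 125%/5⌋ = $53,374; SL = ⌊$187,799/5⌋ = $37,559 → take DB $53,374. Book value $160,125.
Year 2: DB = ⌊$160,125 × 125%/5⌋ = $40,031; SL = ⌊$134,425/4⌋ = $33,606 → take DB $40,031. Book value $120,094.
Year 3: DB = ⌊$120,094 × 125%/5⌋ = $30,023; SL = ⌊$94,394/3⌋ = $31,464 → take SL $31,464. Book value $88,630.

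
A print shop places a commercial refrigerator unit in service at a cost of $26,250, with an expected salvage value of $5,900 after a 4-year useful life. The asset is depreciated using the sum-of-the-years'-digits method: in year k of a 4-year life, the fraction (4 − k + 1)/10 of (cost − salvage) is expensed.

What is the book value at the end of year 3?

$7,935

Depreciable base = $26,250 − $5,900 = $20,350.
Sum of the years' digits = 4+3+2+1 = 10.
Year 1: $20,350 × 4/10 = $8,140. Book value $18,110.
Year 2: $20,350 × 3/10 = $6,105. Book value $12,005.
Year 3: $20,350 × 2/10 = $4,070. Book value $7,935.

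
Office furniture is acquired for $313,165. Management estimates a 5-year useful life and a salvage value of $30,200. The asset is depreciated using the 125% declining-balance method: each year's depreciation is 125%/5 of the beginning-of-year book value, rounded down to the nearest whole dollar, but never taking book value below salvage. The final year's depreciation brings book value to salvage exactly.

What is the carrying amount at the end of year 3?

$132,117

Depreciable base = $313,165 − $30,200 = $282,965.
Year 1: ⌊$313,165 × 125%/5⌋ = $78,291. Book value $234,874.
Year 2: ⌊$234,874 × 125%/5⌋ = $58,718. Book value $176,156.
Year 3: ⌊$176,156 × 125%/5⌋ = $44,039. Book value $132,117.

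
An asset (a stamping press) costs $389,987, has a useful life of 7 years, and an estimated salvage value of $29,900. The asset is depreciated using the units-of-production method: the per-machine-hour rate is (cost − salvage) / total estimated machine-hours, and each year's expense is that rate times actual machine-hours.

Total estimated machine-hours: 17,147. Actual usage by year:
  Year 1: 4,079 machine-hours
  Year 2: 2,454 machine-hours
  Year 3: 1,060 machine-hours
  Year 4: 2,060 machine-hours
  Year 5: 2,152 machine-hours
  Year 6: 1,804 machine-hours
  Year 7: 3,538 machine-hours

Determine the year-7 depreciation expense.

$74,298

Depreciable base = $389,987 − $29,900 = $360,087.
Rate = $360,087 / 17,147 machine-hours = $21 per machine-hour.
Year 1: 4,079 × $21 = $85,659. Book value $304,328.
Year 2: 2,454 × $21 = $51,534. Book value $252,794.
Year 3: 1,060 × $21 = $22,260. Book value $230,534.
Year 4: 2,060 × $21 = $43,260. Book value $187,274.
Year 5: 2,152 × $21 = $45,192. Book value $142,082.
Year 6: 1,804 × $21 = $37,884. Book value $104,198.
Year 7: 3,538 × $21 = $74,298. Book value $29,900.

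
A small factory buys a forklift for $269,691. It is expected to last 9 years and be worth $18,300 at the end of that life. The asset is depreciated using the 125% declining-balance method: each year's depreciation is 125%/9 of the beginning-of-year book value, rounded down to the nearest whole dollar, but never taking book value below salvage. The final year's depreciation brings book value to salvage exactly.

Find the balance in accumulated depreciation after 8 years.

Depreciable base = $269,691 − $18,300 = $251,391.
Year 1: ⌊$269,691 × 125%/9⌋ = $37,457. Book value $232,234.
Year 2: ⌊$232,234 × 125%/9⌋ = $32,254. Book value $199,980.
Year 3: ⌊$199,980 × 125%/9⌋ = $27,775. Book value $172,205.
Year 4: ⌊$172,205 × 125%/9⌋ = $23,917. Book value $148,288.
Year 5: ⌊$148,288 × 125%/9⌋ = $20,595. Book value $127,693.
Year 6: ⌊$127,693 × 125%/9⌋ = $17,735. Book value $109,958.
Year 7: ⌊$109,958 × 125%/9⌋ = $15,271. Book value $94,687.
Year 8: ⌊$94,687 × 125%/9⌋ = $13,150. Book value $81,537.
Accumulated through year 8 = $269,691 − $81,537 = $188,154.

$188,154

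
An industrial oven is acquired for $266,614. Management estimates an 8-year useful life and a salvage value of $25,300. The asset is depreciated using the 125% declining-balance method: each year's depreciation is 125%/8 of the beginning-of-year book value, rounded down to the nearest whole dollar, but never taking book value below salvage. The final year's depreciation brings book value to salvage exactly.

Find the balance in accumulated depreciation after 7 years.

Depreciable base = $266,614 − $25,300 = $241,314.
Year 1: ⌊$266,614 × 125%/8⌋ = $41,658. Book value $224,956.
Year 2: ⌊$224,956 × 125%/8⌋ = $35,149. Book value $189,807.
Year 3: ⌊$189,807 × 125%/8⌋ = $29,657. Book value $160,150.
Year 4: ⌊$160,150 × 125%/8⌋ = $25,023. Book value $135,127.
Year 5: ⌊$135,127 × 125%/8⌋ = $21,113. Book value $114,014.
Year 6: ⌊$114,014 × 125%/8⌋ = $17,814. Book value $96,200.
Year 7: ⌊$96,200 × 125%/8⌋ = $15,031. Book value $81,169.
Accumulated through year 7 = $266,614 − $81,169 = $185,445.

$185,445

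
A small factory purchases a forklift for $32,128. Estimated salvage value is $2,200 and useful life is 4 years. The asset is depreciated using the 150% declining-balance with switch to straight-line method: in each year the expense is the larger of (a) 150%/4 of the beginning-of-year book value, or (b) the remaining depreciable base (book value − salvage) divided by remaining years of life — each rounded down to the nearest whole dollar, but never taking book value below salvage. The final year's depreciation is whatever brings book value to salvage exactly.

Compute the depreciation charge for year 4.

$5,175

Depreciable base = $32,128 − $2,200 = $29,928.
Year 1: DB = ⌊$32,128 × 150%/4⌋ = $12,048; SL = ⌊$29,928/4⌋ = $7,482 → take DB $12,048. Book value $20,080.
Year 2: DB = ⌊$20,080 × 150%/4⌋ = $7,530; SL = ⌊$17,880/3⌋ = $5,960 → take DB $7,530. Book value $12,550.
Year 3: DB = ⌊$12,550 × 150%/4⌋ = $4,706; SL = ⌊$10,350/2⌋ = $5,175 → take SL $5,175. Book value $7,375.
Year 4 (final): $7,375 − $2,200 = $5,175. Book value $2,200.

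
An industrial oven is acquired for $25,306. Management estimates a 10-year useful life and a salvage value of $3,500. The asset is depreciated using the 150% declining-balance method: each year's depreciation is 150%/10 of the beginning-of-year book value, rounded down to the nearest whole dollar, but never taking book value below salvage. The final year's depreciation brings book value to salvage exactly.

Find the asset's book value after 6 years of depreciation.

Depreciable base = $25,306 − $3,500 = $21,806.
Year 1: ⌊$25,306 × 150%/10⌋ = $3,795. Book value $21,511.
Year 2: ⌊$21,511 × 150%/10⌋ = $3,226. Book value $18,285.
Year 3: ⌊$18,285 × 150%/10⌋ = $2,742. Book value $15,543.
Year 4: ⌊$15,543 × 150%/10⌋ = $2,331. Book value $13,212.
Year 5: ⌊$13,212 × 150%/10⌋ = $1,981. Book value $11,231.
Year 6: ⌊$11,231 × 150%/10⌋ = $1,684. Book value $9,547.

$9,547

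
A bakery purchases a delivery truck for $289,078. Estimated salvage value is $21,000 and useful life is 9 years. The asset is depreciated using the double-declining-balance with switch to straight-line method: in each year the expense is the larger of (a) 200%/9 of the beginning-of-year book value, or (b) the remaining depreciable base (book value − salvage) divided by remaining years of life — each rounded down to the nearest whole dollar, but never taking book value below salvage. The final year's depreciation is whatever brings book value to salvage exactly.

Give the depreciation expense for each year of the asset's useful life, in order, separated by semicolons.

$64,239; $49,964; $38,861; $30,225; $23,508; $18,284; $14,332; $14,332; $14,333

Depreciable base = $289,078 − $21,000 = $268,078.
Year 1: DB = ⌊$289,078 × 200%/9⌋ = $64,239; SL = ⌊$268,078/9⌋ = $29,786 → take DB $64,239. Book value $224,839.
Year 2: DB = ⌊$224,839 × 200%/9⌋ = $49,964; SL = ⌊$203,839/8⌋ = $25,479 → take DB $49,964. Book value $174,875.
Year 3: DB = ⌊$174,875 × 200%/9⌋ = $38,861; SL = ⌊$153,875/7⌋ = $21,982 → take DB $38,861. Book value $136,014.
Year 4: DB = ⌊$136,014 × 200%/9⌋ = $30,225; SL = ⌊$115,014/6⌋ = $19,169 → take DB $30,225. Book value $105,789.
Year 5: DB = ⌊$105,789 × 200%/9⌋ = $23,508; SL = ⌊$84,789/5⌋ = $16,957 → take DB $23,508. Book value $82,281.
Year 6: DB = ⌊$82,281 × 200%/9⌋ = $18,284; SL = ⌊$61,281/4⌋ = $15,320 → take DB $18,284. Book value $63,997.
Year 7: DB = ⌊$63,997 × 200%/9⌋ = $14,221; SL = ⌊$42,997/3⌋ = $14,332 → take SL $14,332. Book value $49,665.
Year 8: DB = ⌊$49,665 × 200%/9⌋ = $11,036; SL = ⌊$28,665/2⌋ = $14,332 → take SL $14,332. Book value $35,333.
Year 9 (final): $35,333 − $21,000 = $14,333. Book value $21,000.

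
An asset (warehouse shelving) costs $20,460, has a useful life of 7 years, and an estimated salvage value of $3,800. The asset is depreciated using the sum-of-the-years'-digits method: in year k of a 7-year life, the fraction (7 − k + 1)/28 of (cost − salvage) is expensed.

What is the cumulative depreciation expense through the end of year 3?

$10,710

Depreciable base = $20,460 − $3,800 = $16,660.
Sum of the years' digits = 7+6+5+4+3+2+1 = 28.
Year 1: $16,660 × 7/28 = $4,165. Book value $16,295.
Year 2: $16,660 × 6/28 = $3,570. Book value $12,725.
Year 3: $16,660 × 5/28 = $2,975. Book value $9,750.
Accumulated through year 3 = $20,460 − $9,750 = $10,710.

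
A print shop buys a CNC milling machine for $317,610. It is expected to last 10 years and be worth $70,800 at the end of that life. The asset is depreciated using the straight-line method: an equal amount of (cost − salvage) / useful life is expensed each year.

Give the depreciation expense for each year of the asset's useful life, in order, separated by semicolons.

Depreciable base = $317,610 − $70,800 = $246,810.
Annual expense = $246,810 / 10 = $24,681.
End of year 1: book value $292,929.
End of year 2: book value $268,248.
End of year 3: book value $243,567.
End of year 4: book value $218,886.
End of year 5: book value $194,205.
End of year 6: book value $169,524.
End of year 7: book value $144,843.
End of year 8: book value $120,162.
End of year 9: book value $95,481.
End of year 10: book value $70,800.

$24,681; $24,681; $24,681; $24,681; $24,681; $24,681; $24,681; $24,681; $24,681; $24,681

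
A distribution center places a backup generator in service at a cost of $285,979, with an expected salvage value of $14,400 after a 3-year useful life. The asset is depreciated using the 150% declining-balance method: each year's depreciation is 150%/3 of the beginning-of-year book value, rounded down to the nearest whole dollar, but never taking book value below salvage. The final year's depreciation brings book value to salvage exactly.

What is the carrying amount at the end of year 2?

$71,495

Depreciable base = $285,979 − $14,400 = $271,579.
Year 1: ⌊$285,979 × 150%/3⌋ = $142,989. Book value $142,990.
Year 2: ⌊$142,990 × 150%/3⌋ = $71,495. Book value $71,495.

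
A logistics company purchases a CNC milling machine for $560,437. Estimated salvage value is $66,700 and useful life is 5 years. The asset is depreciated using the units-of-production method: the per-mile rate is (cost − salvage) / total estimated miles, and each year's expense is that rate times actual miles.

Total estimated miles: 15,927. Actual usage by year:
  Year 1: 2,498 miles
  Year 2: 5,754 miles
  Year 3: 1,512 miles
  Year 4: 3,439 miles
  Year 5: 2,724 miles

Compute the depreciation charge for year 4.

$106,609

Depreciable base = $560,437 − $66,700 = $493,737.
Rate = $493,737 / 15,927 miles = $31 per mile.
Year 1: 2,498 × $31 = $77,438. Book value $482,999.
Year 2: 5,754 × $31 = $178,374. Book value $304,625.
Year 3: 1,512 × $31 = $46,872. Book value $257,753.
Year 4: 3,439 × $31 = $106,609. Book value $151,144.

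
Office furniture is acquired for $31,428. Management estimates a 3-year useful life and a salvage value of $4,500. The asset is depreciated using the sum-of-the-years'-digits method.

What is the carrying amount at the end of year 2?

$8,988

Depreciable base = $31,428 − $4,500 = $26,928.
Sum of the years' digits = 3+2+1 = 6.
Year 1: $26,928 × 3/6 = $13,464. Book value $17,964.
Year 2: $26,928 × 2/6 = $8,976. Book value $8,988.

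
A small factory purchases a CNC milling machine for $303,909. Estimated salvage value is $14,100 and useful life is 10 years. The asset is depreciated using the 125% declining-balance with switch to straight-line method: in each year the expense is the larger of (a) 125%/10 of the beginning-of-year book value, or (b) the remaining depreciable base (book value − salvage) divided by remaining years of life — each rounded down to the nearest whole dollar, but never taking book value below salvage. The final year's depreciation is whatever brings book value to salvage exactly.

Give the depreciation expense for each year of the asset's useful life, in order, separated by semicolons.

$37,988; $33,240; $29,085; $27,070; $27,071; $27,071; $27,071; $27,071; $27,071; $27,071

Depreciable base = $303,909 − $14,100 = $289,809.
Year 1: DB = ⌊$303,909 × 125%/10⌋ = $37,988; SL = ⌊$289,809/10⌋ = $28,980 → take DB $37,988. Book value $265,921.
Year 2: DB = ⌊$265,921 × 125%/10⌋ = $33,240; SL = ⌊$251,821/9⌋ = $27,980 → take DB $33,240. Book value $232,681.
Year 3: DB = ⌊$232,681 × 125%/10⌋ = $29,085; SL = ⌊$218,581/8⌋ = $27,322 → take DB $29,085. Book value $203,596.
Year 4: DB = ⌊$203,596 × 125%/10⌋ = $25,449; SL = ⌊$189,496/7⌋ = $27,070 → take SL $27,070. Book value $176,526.
Year 5: DB = ⌊$176,526 × 125%/10⌋ = $22,065; SL = ⌊$162,426/6⌋ = $27,071 → take SL $27,071. Book value $149,455.
Year 6: DB = ⌊$149,455 × 125%/10⌋ = $18,681; SL = ⌊$135,355/5⌋ = $27,071 → take SL $27,071. Book value $122,384.
Year 7: DB = ⌊$122,384 × 125%/10⌋ = $15,298; SL = ⌊$108,284/4⌋ = $27,071 → take SL $27,071. Book value $95,313.
Year 8: DB = ⌊$95,313 × 125%/10⌋ = $11,914; SL = ⌊$81,213/3⌋ = $27,071 → take SL $27,071. Book value $68,242.
Year 9: DB = ⌊$68,242 × 125%/10⌋ = $8,530; SL = ⌊$54,142/2⌋ = $27,071 → take SL $27,071. Book value $41,171.
Year 10 (final): $41,171 − $14,100 = $27,071. Book value $14,100.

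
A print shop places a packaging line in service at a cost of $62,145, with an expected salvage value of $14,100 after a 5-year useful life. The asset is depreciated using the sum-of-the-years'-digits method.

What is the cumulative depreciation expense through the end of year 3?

Depreciable base = $62,145 − $14,100 = $48,045.
Sum of the years' digits = 5+4+3+2+1 = 15.
Year 1: $48,045 × 5/15 = $16,015. Book value $46,130.
Year 2: $48,045 × 4/15 = $12,812. Book value $33,318.
Year 3: $48,045 × 3/15 = $9,609. Book value $23,709.
Accumulated through year 3 = $62,145 − $23,709 = $38,436.

$38,436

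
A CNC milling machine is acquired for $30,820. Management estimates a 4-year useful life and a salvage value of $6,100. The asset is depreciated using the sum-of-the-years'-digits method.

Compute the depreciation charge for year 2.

Depreciable base = $30,820 − $6,100 = $24,720.
Sum of the years' digits = 4+3+2+1 = 10.
Year 1: $24,720 × 4/10 = $9,888. Book value $20,932.
Year 2: $24,720 × 3/10 = $7,416. Book value $13,516.

$7,416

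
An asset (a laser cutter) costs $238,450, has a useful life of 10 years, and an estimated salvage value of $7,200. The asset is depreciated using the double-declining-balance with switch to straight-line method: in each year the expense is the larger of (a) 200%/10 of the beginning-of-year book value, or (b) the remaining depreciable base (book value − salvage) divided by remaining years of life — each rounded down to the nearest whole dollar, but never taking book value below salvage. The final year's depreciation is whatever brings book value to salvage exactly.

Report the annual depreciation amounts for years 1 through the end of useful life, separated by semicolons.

Depreciable base = $238,450 − $7,200 = $231,250.
Year 1: DB = ⌊$238,450 × 200%/10⌋ = $47,690; SL = ⌊$231,250/10⌋ = $23,125 → take DB $47,690. Book value $190,760.
Year 2: DB = ⌊$190,760 × 200%/10⌋ = $38,152; SL = ⌊$183,560/9⌋ = $20,395 → take DB $38,152. Book value $152,608.
Year 3: DB = ⌊$152,608 × 200%/10⌋ = $30,521; SL = ⌊$145,408/8⌋ = $18,176 → take DB $30,521. Book value $122,087.
Year 4: DB = ⌊$122,087 × 200%/10⌋ = $24,417; SL = ⌊$114,887/7⌋ = $16,412 → take DB $24,417. Book value $97,670.
Year 5: DB = ⌊$97,670 × 200%/10⌋ = $19,534; SL = ⌊$90,470/6⌋ = $15,078 → take DB $19,534. Book value $78,136.
Year 6: DB = ⌊$78,136 × 200%/10⌋ = $15,627; SL = ⌊$70,936/5⌋ = $14,187 → take DB $15,627. Book value $62,509.
Year 7: DB = ⌊$62,509 × 200%/10⌋ = $12,501; SL = ⌊$55,309/4⌋ = $13,827 → take SL $13,827. Book value $48,682.
Year 8: DB = ⌊$48,682 × 200%/10⌋ = $9,736; SL = ⌊$41,482/3⌋ = $13,827 → take SL $13,827. Book value $34,855.
Year 9: DB = ⌊$34,855 × 200%/10⌋ = $6,971; SL = ⌊$27,655/2⌋ = $13,827 → take SL $13,827. Book value $21,028.
Year 10 (final): $21,028 − $7,200 = $13,828. Book value $7,200.

$47,690; $38,152; $30,521; $24,417; $19,534; $15,627; $13,827; $13,827; $13,827; $13,828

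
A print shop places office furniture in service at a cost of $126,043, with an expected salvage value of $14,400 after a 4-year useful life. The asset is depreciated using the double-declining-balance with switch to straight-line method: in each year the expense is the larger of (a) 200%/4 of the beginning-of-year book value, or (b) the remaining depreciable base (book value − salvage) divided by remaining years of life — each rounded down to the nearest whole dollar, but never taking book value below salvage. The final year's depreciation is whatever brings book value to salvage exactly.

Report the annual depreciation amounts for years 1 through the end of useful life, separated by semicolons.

Depreciable base = $126,043 − $14,400 = $111,643.
Year 1: DB = ⌊$126,043 × 200%/4⌋ = $63,021; SL = ⌊$111,643/4⌋ = $27,910 → take DB $63,021. Book value $63,022.
Year 2: DB = ⌊$63,022 × 200%/4⌋ = $31,511; SL = ⌊$48,622/3⌋ = $16,207 → take DB $31,511. Book value $31,511.
Year 3: DB = ⌊$31,511 × 200%/4⌋ = $15,755; SL = ⌊$17,111/2⌋ = $8,555 → take DB $15,755. Book value $15,756.
Year 4 (final): $15,756 − $14,400 = $1,356. Book value $14,400.

$63,021; $31,511; $15,755; $1,356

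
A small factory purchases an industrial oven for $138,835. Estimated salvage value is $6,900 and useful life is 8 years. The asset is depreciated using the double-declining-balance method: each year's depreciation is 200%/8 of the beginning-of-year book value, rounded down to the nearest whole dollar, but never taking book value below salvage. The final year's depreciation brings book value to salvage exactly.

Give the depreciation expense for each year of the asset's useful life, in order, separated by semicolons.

Depreciable base = $138,835 − $6,900 = $131,935.
Year 1: ⌊$138,835 × 200%/8⌋ = $34,708. Book value $104,127.
Year 2: ⌊$104,127 × 200%/8⌋ = $26,031. Book value $78,096.
Year 3: ⌊$78,096 × 200%/8⌋ = $19,524. Book value $58,572.
Year 4: ⌊$58,572 × 200%/8⌋ = $14,643. Book value $43,929.
Year 5: ⌊$43,929 × 200%/8⌋ = $10,982. Book value $32,947.
Year 6: ⌊$32,947 × 200%/8⌋ = $8,236. Book value $24,711.
Year 7: ⌊$24,711 × 200%/8⌋ = $6,177. Book value $18,534.
Year 8 (final): $18,534 − $6,900 = $11,634. Book value $6,900.

$34,708; $26,031; $19,524; $14,643; $10,982; $8,236; $6,177; $11,634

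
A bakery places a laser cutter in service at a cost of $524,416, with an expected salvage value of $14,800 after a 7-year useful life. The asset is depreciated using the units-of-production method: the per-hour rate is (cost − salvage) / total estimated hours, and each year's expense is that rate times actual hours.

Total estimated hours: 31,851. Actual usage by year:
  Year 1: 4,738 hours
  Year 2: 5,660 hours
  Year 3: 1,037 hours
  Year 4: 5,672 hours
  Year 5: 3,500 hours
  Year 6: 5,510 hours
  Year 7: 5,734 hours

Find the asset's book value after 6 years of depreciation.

Depreciable base = $524,416 − $14,800 = $509,616.
Rate = $509,616 / 31,851 hours = $16 per hour.
Year 1: 4,738 × $16 = $75,808. Book value $448,608.
Year 2: 5,660 × $16 = $90,560. Book value $358,048.
Year 3: 1,037 × $16 = $16,592. Book value $341,456.
Year 4: 5,672 × $16 = $90,752. Book value $250,704.
Year 5: 3,500 × $16 = $56,000. Book value $194,704.
Year 6: 5,510 × $16 = $88,160. Book value $106,544.

$106,544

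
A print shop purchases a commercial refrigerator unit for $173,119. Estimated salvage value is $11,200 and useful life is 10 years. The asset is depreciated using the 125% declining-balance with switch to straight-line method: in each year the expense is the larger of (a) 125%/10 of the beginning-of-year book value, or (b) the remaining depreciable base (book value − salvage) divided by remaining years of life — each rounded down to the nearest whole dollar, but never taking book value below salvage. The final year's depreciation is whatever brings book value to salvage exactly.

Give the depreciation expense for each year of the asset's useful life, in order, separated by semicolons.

$21,639; $18,935; $16,568; $14,968; $14,968; $14,968; $14,968; $14,968; $14,968; $14,969

Depreciable base = $173,119 − $11,200 = $161,919.
Year 1: DB = ⌊$173,119 × 125%/10⌋ = $21,639; SL = ⌊$161,919/10⌋ = $16,191 → take DB $21,639. Book value $151,480.
Year 2: DB = ⌊$151,480 × 125%/10⌋ = $18,935; SL = ⌊$140,280/9⌋ = $15,586 → take DB $18,935. Book value $132,545.
Year 3: DB = ⌊$132,545 × 125%/10⌋ = $16,568; SL = ⌊$121,345/8⌋ = $15,168 → take DB $16,568. Book value $115,977.
Year 4: DB = ⌊$115,977 × 125%/10⌋ = $14,497; SL = ⌊$104,777/7⌋ = $14,968 → take SL $14,968. Book value $101,009.
Year 5: DB = ⌊$101,009 × 125%/10⌋ = $12,626; SL = ⌊$89,809/6⌋ = $14,968 → take SL $14,968. Book value $86,041.
Year 6: DB = ⌊$86,041 × 125%/10⌋ = $10,755; SL = ⌊$74,841/5⌋ = $14,968 → take SL $14,968. Book value $71,073.
Year 7: DB = ⌊$71,073 × 125%/10⌋ = $8,884; SL = ⌊$59,873/4⌋ = $14,968 → take SL $14,968. Book value $56,105.
Year 8: DB = ⌊$56,105 × 125%/10⌋ = $7,013; SL = ⌊$44,905/3⌋ = $14,968 → take SL $14,968. Book value $41,137.
Year 9: DB = ⌊$41,137 × 125%/10⌋ = $5,142; SL = ⌊$29,937/2⌋ = $14,968 → take SL $14,968. Book value $26,169.
Year 10 (final): $26,169 − $11,200 = $14,969. Book value $11,200.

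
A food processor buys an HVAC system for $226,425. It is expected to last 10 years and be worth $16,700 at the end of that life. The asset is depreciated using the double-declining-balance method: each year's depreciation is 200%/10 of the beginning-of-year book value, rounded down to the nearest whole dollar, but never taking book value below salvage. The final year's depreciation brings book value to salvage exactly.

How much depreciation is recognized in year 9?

$7,597

Depreciable base = $226,425 − $16,700 = $209,725.
Year 1: ⌊$226,425 × 200%/10⌋ = $45,285. Book value $181,140.
Year 2: ⌊$181,140 × 200%/10⌋ = $36,228. Book value $144,912.
Year 3: ⌊$144,912 × 200%/10⌋ = $28,982. Book value $115,930.
Year 4: ⌊$115,930 × 200%/10⌋ = $23,186. Book value $92,744.
Year 5: ⌊$92,744 × 200%/10⌋ = $18,548. Book value $74,196.
Year 6: ⌊$74,196 × 200%/10⌋ = $14,839. Book value $59,357.
Year 7: ⌊$59,357 × 200%/10⌋ = $11,871. Book value $47,486.
Year 8: ⌊$47,486 × 200%/10⌋ = $9,497. Book value $37,989.
Year 9: ⌊$37,989 × 200%/10⌋ = $7,597. Book value $30,392.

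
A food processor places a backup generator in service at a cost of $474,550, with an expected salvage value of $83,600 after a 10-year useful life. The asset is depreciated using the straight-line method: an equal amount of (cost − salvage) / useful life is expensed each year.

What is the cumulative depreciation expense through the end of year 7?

Depreciable base = $474,550 − $83,600 = $390,950.
Annual expense = $390,950 / 10 = $39,095.
End of year 1: book value $435,455.
End of year 2: book value $396,360.
End of year 3: book value $357,265.
End of year 4: book value $318,170.
End of year 5: book value $279,075.
End of year 6: book value $239,980.
End of year 7: book value $200,885.
Accumulated through year 7 = $474,550 − $200,885 = $273,665.

$273,665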